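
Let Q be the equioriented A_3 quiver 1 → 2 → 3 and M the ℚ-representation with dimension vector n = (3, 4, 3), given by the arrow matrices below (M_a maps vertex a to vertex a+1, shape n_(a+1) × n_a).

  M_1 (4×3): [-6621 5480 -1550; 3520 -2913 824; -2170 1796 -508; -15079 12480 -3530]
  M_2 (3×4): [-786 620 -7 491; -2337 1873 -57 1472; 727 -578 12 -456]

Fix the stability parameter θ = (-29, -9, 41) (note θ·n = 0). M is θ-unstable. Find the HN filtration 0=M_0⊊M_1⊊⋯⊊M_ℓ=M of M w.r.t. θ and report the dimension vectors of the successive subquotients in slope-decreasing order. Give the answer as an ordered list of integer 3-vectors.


Barcode: M ≅ I[1,1], I[1,3]^2, I[2,2], I[2,3]. HN layers by μ_θ (3 steps, strictly decreasing):
  μ^(1)=41; μ^(2)=-9; μ^(3)=-29

((0, 0, 3); (0, 4, 0); (3, 0, 0))


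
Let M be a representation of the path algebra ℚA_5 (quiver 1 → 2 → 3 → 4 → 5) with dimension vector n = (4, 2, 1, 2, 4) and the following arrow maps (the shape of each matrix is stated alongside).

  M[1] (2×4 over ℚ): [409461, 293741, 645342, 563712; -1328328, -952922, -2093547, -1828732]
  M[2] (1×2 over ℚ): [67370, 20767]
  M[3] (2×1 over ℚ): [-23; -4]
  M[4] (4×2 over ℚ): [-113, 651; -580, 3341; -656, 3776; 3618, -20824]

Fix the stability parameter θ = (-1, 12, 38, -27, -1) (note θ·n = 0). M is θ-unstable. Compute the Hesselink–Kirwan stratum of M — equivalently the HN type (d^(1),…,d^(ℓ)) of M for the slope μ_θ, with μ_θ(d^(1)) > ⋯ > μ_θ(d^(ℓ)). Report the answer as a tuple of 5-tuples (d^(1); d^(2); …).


Interval decomposition of M: I[1,1]^2, I[1,2], I[1,5], I[4,5], I[5,5]^2.
HN type (ℓ=4): μ^(1)=12; μ^(2)=11/2; μ^(3)=-1; μ^(4)=-27

((0, 1, 0, 0, 0); (0, 1, 1, 1, 1); (4, 0, 0, 0, 3); (0, 0, 0, 1, 0))


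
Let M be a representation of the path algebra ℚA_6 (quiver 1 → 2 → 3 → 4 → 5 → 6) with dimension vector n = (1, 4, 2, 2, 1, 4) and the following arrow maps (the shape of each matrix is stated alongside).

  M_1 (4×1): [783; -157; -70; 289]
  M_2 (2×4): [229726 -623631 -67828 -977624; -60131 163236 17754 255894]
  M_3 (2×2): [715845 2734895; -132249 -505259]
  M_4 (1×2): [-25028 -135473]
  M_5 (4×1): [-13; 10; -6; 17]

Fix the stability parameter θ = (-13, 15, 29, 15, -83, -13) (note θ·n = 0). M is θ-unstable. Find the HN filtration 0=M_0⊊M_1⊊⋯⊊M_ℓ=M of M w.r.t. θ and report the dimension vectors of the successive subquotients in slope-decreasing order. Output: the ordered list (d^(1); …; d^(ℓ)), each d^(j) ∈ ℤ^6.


Barcode: M ≅ I[1,3], I[2,2]^2, I[2,6], I[4,4], I[6,6]^3. HN layers by μ_θ (4 steps, strictly decreasing):
  μ^(1)=29; μ^(2)=15; μ^(3)=-37/5; μ^(4)=-13

((0, 0, 1, 0, 0, 0); (0, 3, 0, 1, 0, 0); (0, 1, 1, 1, 1, 1); (1, 0, 0, 0, 0, 3))


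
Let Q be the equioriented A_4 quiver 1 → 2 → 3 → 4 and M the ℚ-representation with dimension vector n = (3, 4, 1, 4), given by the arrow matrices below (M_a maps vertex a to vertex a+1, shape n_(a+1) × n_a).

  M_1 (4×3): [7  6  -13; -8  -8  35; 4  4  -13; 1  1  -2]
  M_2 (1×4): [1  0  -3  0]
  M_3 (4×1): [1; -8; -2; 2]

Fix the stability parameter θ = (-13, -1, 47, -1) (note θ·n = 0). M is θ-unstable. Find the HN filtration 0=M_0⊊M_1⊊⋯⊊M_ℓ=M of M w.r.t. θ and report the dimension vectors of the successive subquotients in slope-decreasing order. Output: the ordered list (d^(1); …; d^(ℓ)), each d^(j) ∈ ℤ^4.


Via rank(M_{q-1}∘⋯∘M_p): M ≅ I[1,2]^2, I[1,4], I[2,2], I[4,4]^3.
μ_θ-semistable layers: μ^(1)=23; μ^(2)=-1; μ^(3)=-13

((0, 0, 1, 1); (0, 4, 0, 3); (3, 0, 0, 0))


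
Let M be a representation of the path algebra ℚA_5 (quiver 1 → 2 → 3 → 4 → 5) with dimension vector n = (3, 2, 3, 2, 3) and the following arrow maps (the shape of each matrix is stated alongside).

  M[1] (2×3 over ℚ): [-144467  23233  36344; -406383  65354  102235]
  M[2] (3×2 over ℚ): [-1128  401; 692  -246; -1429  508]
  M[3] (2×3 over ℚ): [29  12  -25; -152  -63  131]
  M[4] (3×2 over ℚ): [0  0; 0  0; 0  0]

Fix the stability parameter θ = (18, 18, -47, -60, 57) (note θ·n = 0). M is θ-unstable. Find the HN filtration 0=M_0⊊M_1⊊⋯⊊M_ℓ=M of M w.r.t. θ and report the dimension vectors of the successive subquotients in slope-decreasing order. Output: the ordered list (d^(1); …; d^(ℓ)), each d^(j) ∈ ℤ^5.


Barcode: M ≅ I[1,1], I[1,4]^2, I[3,3], I[5,5]^3. HN layers by μ_θ (4 steps, strictly decreasing):
  μ^(1)=57; μ^(2)=18; μ^(3)=-71/4; μ^(4)=-47

((0, 0, 0, 0, 3); (1, 0, 0, 0, 0); (2, 2, 2, 2, 0); (0, 0, 1, 0, 0))


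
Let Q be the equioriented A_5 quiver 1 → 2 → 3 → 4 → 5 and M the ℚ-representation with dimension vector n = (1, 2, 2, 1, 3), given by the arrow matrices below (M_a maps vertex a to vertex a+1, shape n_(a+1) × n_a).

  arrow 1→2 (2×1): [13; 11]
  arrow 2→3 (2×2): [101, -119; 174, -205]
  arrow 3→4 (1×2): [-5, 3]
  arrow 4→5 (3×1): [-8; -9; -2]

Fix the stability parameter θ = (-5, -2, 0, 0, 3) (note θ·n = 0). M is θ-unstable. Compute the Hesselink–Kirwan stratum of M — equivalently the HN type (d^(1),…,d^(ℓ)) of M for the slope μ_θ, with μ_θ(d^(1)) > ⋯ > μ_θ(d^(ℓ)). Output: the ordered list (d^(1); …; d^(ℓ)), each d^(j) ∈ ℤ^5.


Interval decomposition of M: I[1,5], I[2,3], I[5,5]^2.
HN type (ℓ=4): μ^(1)=3; μ^(2)=0; μ^(3)=-2; μ^(4)=-5

((0, 0, 0, 0, 3); (0, 0, 2, 1, 0); (0, 2, 0, 0, 0); (1, 0, 0, 0, 0))


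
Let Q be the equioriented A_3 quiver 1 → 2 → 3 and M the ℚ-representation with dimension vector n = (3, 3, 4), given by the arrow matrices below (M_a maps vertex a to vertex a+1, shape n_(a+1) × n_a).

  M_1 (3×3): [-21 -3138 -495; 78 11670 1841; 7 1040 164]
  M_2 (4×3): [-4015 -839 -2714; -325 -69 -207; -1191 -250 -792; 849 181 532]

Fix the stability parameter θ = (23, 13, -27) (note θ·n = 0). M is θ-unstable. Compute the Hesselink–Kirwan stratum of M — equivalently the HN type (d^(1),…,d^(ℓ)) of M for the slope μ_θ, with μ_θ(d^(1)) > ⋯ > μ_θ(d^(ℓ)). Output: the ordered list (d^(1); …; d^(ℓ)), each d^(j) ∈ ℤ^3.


Interval decomposition of M: I[1,1], I[1,3]^2, I[2,3], I[3,3].
HN type (ℓ=4): μ^(1)=23; μ^(2)=3; μ^(3)=-7; μ^(4)=-27

((1, 0, 0); (2, 2, 2); (0, 1, 1); (0, 0, 1))


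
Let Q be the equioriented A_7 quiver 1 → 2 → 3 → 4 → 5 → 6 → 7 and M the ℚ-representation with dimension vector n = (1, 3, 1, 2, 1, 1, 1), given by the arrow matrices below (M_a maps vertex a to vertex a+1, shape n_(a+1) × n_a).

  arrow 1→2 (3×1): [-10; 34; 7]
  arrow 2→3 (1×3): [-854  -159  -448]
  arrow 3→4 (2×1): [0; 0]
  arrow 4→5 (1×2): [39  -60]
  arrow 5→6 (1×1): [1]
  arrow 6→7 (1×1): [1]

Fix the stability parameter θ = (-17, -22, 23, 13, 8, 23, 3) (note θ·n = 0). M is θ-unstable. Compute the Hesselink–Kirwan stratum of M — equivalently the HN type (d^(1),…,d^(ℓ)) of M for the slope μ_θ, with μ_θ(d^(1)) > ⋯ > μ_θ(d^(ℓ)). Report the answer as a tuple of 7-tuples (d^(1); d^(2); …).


Via rank(M_{q-1}∘⋯∘M_p): M ≅ I[1,3], I[2,2]^2, I[4,4], I[4,7].
μ_θ-semistable layers: μ^(1)=23; μ^(2)=13; μ^(3)=21/2; μ^(4)=-39/2; μ^(5)=-22

((0, 0, 1, 0, 0, 0, 0); (0, 0, 0, 1, 0, 1, 1); (0, 0, 0, 1, 1, 0, 0); (1, 1, 0, 0, 0, 0, 0); (0, 2, 0, 0, 0, 0, 0))


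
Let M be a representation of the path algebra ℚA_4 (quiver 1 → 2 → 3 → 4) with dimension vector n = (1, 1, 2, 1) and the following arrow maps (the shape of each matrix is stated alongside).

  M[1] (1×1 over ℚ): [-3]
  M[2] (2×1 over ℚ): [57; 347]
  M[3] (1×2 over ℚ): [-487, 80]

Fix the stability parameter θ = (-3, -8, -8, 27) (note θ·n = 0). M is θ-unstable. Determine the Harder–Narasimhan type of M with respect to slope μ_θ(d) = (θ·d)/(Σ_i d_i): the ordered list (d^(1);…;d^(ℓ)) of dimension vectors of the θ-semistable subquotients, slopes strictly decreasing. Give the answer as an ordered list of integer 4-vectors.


Barcode: M ≅ I[1,4], I[3,3]. HN layers by μ_θ (3 steps, strictly decreasing):
  μ^(1)=27; μ^(2)=-19/3; μ^(3)=-8

((0, 0, 0, 1); (1, 1, 1, 0); (0, 0, 1, 0))


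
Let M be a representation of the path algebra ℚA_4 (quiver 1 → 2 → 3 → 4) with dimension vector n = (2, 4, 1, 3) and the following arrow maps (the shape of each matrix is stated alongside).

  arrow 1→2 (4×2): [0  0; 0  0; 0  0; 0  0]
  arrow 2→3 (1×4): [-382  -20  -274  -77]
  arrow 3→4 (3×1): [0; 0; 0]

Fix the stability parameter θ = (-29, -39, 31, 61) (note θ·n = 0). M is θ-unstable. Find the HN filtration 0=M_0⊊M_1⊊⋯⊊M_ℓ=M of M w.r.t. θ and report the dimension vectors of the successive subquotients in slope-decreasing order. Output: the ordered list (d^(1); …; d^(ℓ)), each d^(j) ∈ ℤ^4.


Interval decomposition of M: I[1,1]^2, I[2,2]^3, I[2,3], I[4,4]^3.
HN type (ℓ=4): μ^(1)=61; μ^(2)=31; μ^(3)=-29; μ^(4)=-39

((0, 0, 0, 3); (0, 0, 1, 0); (2, 0, 0, 0); (0, 4, 0, 0))


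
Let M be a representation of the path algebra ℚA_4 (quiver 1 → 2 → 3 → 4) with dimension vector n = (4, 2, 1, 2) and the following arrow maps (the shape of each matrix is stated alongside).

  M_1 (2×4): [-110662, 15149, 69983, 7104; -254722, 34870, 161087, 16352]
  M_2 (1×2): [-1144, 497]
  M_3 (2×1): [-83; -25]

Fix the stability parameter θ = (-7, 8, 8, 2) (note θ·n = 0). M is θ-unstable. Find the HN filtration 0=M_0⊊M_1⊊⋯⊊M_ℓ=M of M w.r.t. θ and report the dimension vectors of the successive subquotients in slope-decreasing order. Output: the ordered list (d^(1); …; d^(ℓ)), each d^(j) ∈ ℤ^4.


Interval decomposition of M: I[1,1]^2, I[1,2], I[1,4], I[4,4].
HN type (ℓ=4): μ^(1)=8; μ^(2)=6; μ^(3)=2; μ^(4)=-7

((0, 1, 0, 0); (0, 1, 1, 1); (0, 0, 0, 1); (4, 0, 0, 0))


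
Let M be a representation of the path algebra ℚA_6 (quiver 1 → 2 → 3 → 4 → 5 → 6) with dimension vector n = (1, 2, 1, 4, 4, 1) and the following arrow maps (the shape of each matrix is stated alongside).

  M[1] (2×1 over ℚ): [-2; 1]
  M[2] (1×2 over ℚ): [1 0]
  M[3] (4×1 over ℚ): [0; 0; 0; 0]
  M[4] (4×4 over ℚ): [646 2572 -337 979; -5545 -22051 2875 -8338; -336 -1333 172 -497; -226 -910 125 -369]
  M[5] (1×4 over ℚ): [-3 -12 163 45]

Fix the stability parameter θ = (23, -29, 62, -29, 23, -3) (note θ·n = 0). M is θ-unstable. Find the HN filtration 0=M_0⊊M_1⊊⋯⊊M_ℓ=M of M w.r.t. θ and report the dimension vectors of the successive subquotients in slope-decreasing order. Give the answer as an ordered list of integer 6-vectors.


Via rank(M_{q-1}∘⋯∘M_p): M ≅ I[1,3], I[2,2], I[4,4], I[4,5]^2, I[4,6], I[5,5].
μ_θ-semistable layers: μ^(1)=62; μ^(2)=23; μ^(3)=10; μ^(4)=-3; μ^(5)=-29

((0, 0, 1, 0, 0, 0); (0, 0, 0, 0, 3, 0); (0, 0, 0, 0, 1, 1); (1, 1, 0, 0, 0, 0); (0, 1, 0, 4, 0, 0))


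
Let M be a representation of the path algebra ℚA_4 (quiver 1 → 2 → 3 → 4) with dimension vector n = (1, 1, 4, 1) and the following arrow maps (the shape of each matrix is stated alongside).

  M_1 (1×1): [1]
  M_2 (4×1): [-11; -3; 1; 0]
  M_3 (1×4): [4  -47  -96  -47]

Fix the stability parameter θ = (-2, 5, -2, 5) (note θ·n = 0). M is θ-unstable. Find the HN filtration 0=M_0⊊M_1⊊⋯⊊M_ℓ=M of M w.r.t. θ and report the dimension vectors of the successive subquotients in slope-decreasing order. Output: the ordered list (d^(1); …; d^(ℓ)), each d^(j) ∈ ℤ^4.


Barcode: M ≅ I[1,4], I[3,3]^3. HN layers by μ_θ (3 steps, strictly decreasing):
  μ^(1)=5; μ^(2)=3/2; μ^(3)=-2

((0, 0, 0, 1); (0, 1, 1, 0); (1, 0, 3, 0))


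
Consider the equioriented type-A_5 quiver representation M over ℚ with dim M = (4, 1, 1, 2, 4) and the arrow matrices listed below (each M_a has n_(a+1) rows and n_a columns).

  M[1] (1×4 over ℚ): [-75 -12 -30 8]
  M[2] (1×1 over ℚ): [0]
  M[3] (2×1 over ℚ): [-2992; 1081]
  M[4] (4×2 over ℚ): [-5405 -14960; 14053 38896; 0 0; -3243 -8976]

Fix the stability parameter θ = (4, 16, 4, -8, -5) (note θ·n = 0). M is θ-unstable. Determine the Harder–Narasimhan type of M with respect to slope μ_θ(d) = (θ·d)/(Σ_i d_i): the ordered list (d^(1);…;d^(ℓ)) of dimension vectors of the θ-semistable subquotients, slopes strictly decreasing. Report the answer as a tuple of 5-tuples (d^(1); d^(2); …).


Interval decomposition of M: I[1,1]^3, I[1,2], I[3,4], I[4,5], I[5,5]^3.
HN type (ℓ=5): μ^(1)=16; μ^(2)=4; μ^(3)=-2; μ^(4)=-5; μ^(5)=-8

((0, 1, 0, 0, 0); (4, 0, 0, 0, 0); (0, 0, 1, 1, 0); (0, 0, 0, 0, 4); (0, 0, 0, 1, 0))


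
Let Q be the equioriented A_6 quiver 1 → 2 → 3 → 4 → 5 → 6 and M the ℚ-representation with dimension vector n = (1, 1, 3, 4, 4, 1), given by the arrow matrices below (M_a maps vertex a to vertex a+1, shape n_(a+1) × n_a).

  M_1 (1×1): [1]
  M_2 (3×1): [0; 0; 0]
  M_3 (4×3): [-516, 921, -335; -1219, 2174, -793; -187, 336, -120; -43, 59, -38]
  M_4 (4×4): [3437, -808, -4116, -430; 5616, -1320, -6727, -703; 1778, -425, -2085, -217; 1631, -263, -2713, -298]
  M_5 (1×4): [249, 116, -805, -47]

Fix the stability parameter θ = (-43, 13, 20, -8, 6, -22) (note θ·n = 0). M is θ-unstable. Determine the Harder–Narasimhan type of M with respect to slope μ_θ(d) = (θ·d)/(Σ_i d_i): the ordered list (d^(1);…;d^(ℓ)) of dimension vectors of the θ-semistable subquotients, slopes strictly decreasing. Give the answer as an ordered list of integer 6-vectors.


Interval decomposition of M: I[1,2], I[3,5]^2, I[3,6], I[4,5].
HN type (ℓ=5): μ^(1)=13; μ^(2)=6; μ^(3)=-1; μ^(4)=-8; μ^(5)=-43

((0, 1, 0, 0, 0, 0); (0, 0, 2, 2, 3, 0); (0, 0, 1, 1, 1, 1); (0, 0, 0, 1, 0, 0); (1, 0, 0, 0, 0, 0))


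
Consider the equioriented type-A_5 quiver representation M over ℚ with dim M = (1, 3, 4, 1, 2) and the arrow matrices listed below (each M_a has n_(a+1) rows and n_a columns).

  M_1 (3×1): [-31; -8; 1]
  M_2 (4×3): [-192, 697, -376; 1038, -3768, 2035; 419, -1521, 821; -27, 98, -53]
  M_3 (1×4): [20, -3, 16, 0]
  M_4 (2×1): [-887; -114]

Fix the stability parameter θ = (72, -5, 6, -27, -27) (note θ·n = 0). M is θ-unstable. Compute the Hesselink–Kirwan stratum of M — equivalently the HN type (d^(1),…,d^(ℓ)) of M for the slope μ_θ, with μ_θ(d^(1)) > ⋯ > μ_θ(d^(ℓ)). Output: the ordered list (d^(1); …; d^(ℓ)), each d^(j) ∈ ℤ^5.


Interval decomposition of M: I[1,5], I[2,3]^2, I[3,3], I[5,5].
HN type (ℓ=4): μ^(1)=6; μ^(2)=19/5; μ^(3)=-5; μ^(4)=-27

((0, 0, 3, 0, 0); (1, 1, 1, 1, 1); (0, 2, 0, 0, 0); (0, 0, 0, 0, 1))


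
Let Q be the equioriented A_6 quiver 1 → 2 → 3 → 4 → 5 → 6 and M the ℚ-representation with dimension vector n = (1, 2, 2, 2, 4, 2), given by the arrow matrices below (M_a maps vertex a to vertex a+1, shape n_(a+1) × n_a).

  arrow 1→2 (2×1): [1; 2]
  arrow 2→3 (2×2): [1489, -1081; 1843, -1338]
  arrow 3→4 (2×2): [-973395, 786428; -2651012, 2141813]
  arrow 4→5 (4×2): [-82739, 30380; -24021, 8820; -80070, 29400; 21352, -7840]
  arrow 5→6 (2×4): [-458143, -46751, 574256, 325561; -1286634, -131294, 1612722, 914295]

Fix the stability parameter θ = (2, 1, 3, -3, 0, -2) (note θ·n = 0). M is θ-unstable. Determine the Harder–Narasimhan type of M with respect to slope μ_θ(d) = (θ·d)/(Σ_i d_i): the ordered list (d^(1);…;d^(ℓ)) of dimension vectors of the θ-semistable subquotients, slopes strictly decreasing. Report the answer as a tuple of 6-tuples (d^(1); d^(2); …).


Via rank(M_{q-1}∘⋯∘M_p): M ≅ I[1,5], I[2,4], I[5,5], I[5,6]^2.
μ_θ-semistable layers: μ^(1)=3/5; μ^(2)=1/3; μ^(3)=0; μ^(4)=-1

((1, 1, 1, 1, 1, 0); (0, 1, 1, 1, 0, 0); (0, 0, 0, 0, 1, 0); (0, 0, 0, 0, 2, 2))


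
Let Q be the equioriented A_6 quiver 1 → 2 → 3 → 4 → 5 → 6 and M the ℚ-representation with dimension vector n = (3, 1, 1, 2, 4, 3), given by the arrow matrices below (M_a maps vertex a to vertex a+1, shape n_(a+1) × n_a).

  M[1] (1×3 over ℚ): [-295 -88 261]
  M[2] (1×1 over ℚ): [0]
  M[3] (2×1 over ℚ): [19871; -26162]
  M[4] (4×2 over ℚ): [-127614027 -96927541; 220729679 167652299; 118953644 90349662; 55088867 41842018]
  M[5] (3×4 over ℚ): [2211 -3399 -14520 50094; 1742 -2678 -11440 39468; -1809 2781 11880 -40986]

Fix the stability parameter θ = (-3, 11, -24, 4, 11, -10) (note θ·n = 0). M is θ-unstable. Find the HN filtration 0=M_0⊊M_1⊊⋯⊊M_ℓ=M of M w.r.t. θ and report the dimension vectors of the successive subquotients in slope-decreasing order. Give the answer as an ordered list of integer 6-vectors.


Barcode: M ≅ I[1,1]^2, I[1,2], I[3,5], I[4,5], I[5,5], I[5,6], I[6,6]^2. HN layers by μ_θ (6 steps, strictly decreasing):
  μ^(1)=11; μ^(2)=4; μ^(3)=1/2; μ^(4)=-3; μ^(5)=-10; μ^(6)=-24

((0, 1, 0, 0, 3, 0); (0, 0, 0, 2, 0, 0); (0, 0, 0, 0, 1, 1); (3, 0, 0, 0, 0, 0); (0, 0, 0, 0, 0, 2); (0, 0, 1, 0, 0, 0))


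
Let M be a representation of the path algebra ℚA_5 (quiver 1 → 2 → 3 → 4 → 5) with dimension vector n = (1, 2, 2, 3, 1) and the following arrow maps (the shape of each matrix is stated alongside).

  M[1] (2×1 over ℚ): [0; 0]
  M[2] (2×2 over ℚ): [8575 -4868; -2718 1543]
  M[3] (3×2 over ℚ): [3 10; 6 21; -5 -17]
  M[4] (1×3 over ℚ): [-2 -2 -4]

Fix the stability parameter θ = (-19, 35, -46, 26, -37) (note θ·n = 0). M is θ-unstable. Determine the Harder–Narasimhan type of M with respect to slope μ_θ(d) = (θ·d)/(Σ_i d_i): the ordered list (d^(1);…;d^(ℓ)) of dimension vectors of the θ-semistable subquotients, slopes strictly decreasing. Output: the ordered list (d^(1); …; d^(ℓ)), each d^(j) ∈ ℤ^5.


Barcode: M ≅ I[1,1], I[2,4], I[2,5], I[4,4]. HN layers by μ_θ (3 steps, strictly decreasing):
  μ^(1)=26; μ^(2)=-11/2; μ^(3)=-19

((0, 0, 0, 2, 0); (0, 2, 2, 1, 1); (1, 0, 0, 0, 0))


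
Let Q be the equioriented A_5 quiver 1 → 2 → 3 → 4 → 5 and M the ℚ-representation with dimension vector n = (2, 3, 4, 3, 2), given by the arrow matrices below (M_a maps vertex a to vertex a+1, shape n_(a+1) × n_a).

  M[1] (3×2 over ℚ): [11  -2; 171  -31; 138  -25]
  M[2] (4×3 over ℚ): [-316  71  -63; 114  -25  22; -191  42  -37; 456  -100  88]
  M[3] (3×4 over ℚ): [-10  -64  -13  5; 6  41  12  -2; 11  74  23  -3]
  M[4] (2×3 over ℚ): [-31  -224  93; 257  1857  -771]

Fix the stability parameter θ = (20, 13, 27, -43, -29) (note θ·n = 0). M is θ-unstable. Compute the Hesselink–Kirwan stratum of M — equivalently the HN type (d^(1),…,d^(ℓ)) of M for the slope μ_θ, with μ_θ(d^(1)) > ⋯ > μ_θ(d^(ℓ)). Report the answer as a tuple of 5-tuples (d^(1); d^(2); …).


Interval decomposition of M: I[1,5]^2, I[2,4], I[3,3].
HN type (ℓ=3): μ^(1)=27; μ^(2)=-1; μ^(3)=-12/5

((0, 0, 1, 0, 0); (0, 1, 1, 1, 0); (2, 2, 2, 2, 2))


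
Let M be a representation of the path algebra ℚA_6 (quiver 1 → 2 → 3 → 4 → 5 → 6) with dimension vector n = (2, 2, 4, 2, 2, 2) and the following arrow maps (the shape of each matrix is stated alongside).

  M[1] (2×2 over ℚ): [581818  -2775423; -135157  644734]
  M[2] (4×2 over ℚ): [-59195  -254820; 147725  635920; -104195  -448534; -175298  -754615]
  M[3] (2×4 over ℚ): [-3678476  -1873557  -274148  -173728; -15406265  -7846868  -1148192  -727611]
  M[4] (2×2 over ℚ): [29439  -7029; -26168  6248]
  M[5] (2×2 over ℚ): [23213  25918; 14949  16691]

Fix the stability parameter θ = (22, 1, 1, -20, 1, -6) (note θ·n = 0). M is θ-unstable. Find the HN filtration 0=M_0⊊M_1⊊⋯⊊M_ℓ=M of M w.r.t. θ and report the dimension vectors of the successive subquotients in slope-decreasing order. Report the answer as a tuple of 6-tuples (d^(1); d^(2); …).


Interval decomposition of M: I[1,4], I[1,6], I[3,3]^2, I[5,6].
HN type (ℓ=3): μ^(1)=1; μ^(2)=-1/6; μ^(3)=-5/2

((1, 1, 3, 1, 0, 0); (1, 1, 1, 1, 1, 1); (0, 0, 0, 0, 1, 1))


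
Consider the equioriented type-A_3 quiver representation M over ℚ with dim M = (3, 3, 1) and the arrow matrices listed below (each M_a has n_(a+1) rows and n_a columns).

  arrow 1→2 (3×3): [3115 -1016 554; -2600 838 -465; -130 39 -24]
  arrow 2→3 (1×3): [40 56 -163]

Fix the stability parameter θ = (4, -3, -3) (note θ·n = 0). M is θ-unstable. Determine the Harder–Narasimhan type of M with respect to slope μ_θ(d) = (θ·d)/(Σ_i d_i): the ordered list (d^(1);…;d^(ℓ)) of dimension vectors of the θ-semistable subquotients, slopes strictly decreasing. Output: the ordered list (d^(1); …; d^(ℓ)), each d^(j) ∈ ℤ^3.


Via rank(M_{q-1}∘⋯∘M_p): M ≅ I[1,2]^2, I[1,3].
μ_θ-semistable layers: μ^(1)=1/2; μ^(2)=-2/3

((2, 2, 0); (1, 1, 1))


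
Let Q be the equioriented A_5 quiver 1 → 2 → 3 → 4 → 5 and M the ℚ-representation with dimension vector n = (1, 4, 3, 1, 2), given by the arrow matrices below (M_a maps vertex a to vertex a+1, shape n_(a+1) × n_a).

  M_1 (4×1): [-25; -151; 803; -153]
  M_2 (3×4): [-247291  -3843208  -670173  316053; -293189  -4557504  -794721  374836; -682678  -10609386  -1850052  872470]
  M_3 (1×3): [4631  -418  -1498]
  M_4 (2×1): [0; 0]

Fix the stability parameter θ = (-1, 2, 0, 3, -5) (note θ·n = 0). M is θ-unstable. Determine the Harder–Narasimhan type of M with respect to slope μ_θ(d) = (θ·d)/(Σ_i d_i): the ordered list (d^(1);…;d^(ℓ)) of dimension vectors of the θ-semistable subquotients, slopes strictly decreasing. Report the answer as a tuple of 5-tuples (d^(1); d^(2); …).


Barcode: M ≅ I[1,4], I[2,2], I[2,3]^2, I[5,5]^2. HN layers by μ_θ (5 steps, strictly decreasing):
  μ^(1)=3; μ^(2)=2; μ^(3)=1; μ^(4)=-1; μ^(5)=-5

((0, 0, 0, 1, 0); (0, 1, 0, 0, 0); (0, 3, 3, 0, 0); (1, 0, 0, 0, 0); (0, 0, 0, 0, 2))


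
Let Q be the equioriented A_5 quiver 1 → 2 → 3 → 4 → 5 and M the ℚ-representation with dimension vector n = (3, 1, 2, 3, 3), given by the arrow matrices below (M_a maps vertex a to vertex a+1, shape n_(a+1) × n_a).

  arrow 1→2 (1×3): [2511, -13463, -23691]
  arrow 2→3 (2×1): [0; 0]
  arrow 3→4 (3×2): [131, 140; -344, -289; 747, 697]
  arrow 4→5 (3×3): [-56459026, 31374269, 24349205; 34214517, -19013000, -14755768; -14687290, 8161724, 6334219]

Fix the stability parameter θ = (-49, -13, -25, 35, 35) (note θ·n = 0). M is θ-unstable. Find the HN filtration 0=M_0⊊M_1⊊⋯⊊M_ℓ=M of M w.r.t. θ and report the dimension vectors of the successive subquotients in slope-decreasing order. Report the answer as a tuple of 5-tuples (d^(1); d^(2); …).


Barcode: M ≅ I[1,1]^2, I[1,2], I[3,5]^2, I[4,5]. HN layers by μ_θ (4 steps, strictly decreasing):
  μ^(1)=35; μ^(2)=-13; μ^(3)=-25; μ^(4)=-49

((0, 0, 0, 3, 3); (0, 1, 0, 0, 0); (0, 0, 2, 0, 0); (3, 0, 0, 0, 0))


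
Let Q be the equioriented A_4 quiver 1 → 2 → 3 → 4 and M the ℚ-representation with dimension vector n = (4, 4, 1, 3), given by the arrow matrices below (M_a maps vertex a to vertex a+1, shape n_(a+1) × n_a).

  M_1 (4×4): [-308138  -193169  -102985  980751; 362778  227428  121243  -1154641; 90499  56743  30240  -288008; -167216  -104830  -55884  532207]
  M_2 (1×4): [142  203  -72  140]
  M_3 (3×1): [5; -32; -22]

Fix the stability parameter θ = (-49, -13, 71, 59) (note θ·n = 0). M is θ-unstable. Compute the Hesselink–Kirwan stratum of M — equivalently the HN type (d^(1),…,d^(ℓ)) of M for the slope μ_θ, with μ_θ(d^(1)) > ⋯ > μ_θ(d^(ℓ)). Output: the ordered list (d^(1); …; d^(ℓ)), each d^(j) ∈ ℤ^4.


Via rank(M_{q-1}∘⋯∘M_p): M ≅ I[1,2]^3, I[1,4], I[4,4]^2.
μ_θ-semistable layers: μ^(1)=65; μ^(2)=59; μ^(3)=-13; μ^(4)=-49

((0, 0, 1, 1); (0, 0, 0, 2); (0, 4, 0, 0); (4, 0, 0, 0))


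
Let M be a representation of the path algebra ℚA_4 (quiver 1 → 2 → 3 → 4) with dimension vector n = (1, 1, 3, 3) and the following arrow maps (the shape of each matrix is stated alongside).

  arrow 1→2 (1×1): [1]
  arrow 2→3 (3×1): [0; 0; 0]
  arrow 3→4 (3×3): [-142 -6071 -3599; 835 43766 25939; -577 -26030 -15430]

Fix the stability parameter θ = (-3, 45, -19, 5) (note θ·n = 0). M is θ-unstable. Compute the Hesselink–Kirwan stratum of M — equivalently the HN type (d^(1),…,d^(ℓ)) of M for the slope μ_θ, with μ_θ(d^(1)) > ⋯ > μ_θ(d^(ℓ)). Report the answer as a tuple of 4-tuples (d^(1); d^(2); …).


Barcode: M ≅ I[1,2], I[3,4]^3. HN layers by μ_θ (4 steps, strictly decreasing):
  μ^(1)=45; μ^(2)=5; μ^(3)=-3; μ^(4)=-19

((0, 1, 0, 0); (0, 0, 0, 3); (1, 0, 0, 0); (0, 0, 3, 0))


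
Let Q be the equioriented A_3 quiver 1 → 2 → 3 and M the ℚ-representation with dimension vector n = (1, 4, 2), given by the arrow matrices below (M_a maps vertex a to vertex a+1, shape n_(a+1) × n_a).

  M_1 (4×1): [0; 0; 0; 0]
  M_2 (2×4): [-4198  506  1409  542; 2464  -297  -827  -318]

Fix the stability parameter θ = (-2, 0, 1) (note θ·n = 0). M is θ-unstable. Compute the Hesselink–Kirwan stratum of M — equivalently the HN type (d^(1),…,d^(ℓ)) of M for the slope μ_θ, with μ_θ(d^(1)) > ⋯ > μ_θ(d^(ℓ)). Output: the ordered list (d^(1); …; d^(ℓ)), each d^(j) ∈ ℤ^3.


Via rank(M_{q-1}∘⋯∘M_p): M ≅ I[1,1], I[2,2]^2, I[2,3]^2.
μ_θ-semistable layers: μ^(1)=1; μ^(2)=0; μ^(3)=-2

((0, 0, 2); (0, 4, 0); (1, 0, 0))


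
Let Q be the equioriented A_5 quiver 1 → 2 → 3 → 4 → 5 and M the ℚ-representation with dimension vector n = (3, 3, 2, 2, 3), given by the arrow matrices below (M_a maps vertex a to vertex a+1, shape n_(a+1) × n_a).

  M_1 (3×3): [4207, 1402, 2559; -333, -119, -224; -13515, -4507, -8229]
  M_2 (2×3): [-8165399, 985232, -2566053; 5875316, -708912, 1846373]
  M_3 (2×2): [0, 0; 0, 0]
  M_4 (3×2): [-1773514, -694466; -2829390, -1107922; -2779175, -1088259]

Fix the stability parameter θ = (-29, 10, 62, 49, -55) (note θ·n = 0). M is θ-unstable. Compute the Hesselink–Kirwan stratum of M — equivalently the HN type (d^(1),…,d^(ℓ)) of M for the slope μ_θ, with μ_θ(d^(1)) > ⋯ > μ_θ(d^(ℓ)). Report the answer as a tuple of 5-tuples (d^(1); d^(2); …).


Barcode: M ≅ I[1,2], I[1,3]^2, I[4,5]^2, I[5,5]. HN layers by μ_θ (5 steps, strictly decreasing):
  μ^(1)=62; μ^(2)=10; μ^(3)=-3; μ^(4)=-29; μ^(5)=-55

((0, 0, 2, 0, 0); (0, 3, 0, 0, 0); (0, 0, 0, 2, 2); (3, 0, 0, 0, 0); (0, 0, 0, 0, 1))


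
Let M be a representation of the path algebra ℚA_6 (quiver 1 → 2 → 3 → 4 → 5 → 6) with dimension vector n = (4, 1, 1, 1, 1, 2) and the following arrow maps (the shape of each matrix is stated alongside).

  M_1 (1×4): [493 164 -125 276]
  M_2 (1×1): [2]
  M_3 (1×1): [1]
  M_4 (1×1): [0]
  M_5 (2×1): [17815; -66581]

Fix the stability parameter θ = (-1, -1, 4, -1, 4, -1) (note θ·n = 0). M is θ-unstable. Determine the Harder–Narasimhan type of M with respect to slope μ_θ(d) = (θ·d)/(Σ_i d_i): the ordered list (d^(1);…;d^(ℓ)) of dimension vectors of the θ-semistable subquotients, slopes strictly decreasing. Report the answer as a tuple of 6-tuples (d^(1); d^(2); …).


Interval decomposition of M: I[1,1]^3, I[1,4], I[5,6], I[6,6].
HN type (ℓ=2): μ^(1)=3/2; μ^(2)=-1

((0, 0, 1, 1, 1, 1); (4, 1, 0, 0, 0, 1))


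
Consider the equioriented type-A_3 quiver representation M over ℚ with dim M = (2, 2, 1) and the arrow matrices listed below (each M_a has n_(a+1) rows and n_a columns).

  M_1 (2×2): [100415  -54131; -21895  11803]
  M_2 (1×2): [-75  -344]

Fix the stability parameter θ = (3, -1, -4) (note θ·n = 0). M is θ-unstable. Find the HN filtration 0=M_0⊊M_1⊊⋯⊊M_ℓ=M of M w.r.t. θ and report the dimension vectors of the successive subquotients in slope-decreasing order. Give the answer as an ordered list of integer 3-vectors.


Via rank(M_{q-1}∘⋯∘M_p): M ≅ I[1,1], I[1,3], I[2,2].
μ_θ-semistable layers: μ^(1)=3; μ^(2)=-2/3; μ^(3)=-1

((1, 0, 0); (1, 1, 1); (0, 1, 0))


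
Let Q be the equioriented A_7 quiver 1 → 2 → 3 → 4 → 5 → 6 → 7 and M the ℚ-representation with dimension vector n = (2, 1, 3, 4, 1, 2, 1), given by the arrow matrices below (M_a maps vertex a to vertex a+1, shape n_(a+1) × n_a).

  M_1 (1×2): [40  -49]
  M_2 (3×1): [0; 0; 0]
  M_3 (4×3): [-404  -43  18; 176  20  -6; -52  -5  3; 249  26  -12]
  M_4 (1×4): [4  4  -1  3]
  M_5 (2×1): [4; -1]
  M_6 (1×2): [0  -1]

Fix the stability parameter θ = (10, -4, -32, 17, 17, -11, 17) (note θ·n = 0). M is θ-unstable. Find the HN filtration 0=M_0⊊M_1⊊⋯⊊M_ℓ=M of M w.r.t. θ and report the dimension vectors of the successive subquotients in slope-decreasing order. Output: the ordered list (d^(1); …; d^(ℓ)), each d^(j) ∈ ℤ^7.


Interval decomposition of M: I[1,1], I[1,2], I[3,4]^2, I[3,7], I[4,4], I[6,6].
HN type (ℓ=6): μ^(1)=17; μ^(2)=10; μ^(3)=23/3; μ^(4)=3; μ^(5)=-11; μ^(6)=-32

((0, 0, 0, 3, 0, 0, 1); (1, 0, 0, 0, 0, 0, 0); (0, 0, 0, 1, 1, 1, 0); (1, 1, 0, 0, 0, 0, 0); (0, 0, 0, 0, 0, 1, 0); (0, 0, 3, 0, 0, 0, 0))


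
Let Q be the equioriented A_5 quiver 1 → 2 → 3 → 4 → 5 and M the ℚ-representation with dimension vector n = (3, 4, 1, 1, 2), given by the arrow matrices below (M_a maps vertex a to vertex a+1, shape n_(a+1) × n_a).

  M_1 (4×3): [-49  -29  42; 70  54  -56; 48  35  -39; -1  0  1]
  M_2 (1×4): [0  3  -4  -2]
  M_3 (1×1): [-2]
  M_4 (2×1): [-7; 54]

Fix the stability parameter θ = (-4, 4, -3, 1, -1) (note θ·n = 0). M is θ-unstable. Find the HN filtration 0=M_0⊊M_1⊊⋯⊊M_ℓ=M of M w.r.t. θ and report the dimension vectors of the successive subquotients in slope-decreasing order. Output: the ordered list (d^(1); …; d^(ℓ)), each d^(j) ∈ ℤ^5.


Via rank(M_{q-1}∘⋯∘M_p): M ≅ I[1,2]^2, I[1,5], I[2,2], I[5,5].
μ_θ-semistable layers: μ^(1)=4; μ^(2)=1/4; μ^(3)=-1; μ^(4)=-4

((0, 3, 0, 0, 0); (0, 1, 1, 1, 1); (0, 0, 0, 0, 1); (3, 0, 0, 0, 0))


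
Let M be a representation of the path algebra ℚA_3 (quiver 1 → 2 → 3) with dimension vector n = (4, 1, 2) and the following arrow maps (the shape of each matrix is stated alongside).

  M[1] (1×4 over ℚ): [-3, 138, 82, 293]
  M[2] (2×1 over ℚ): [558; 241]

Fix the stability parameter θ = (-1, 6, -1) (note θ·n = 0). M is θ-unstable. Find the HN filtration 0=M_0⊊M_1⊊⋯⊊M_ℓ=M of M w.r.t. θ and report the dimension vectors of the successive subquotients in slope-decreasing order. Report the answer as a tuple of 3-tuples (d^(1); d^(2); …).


Interval decomposition of M: I[1,1]^3, I[1,3], I[3,3].
HN type (ℓ=2): μ^(1)=5/2; μ^(2)=-1

((0, 1, 1); (4, 0, 1))


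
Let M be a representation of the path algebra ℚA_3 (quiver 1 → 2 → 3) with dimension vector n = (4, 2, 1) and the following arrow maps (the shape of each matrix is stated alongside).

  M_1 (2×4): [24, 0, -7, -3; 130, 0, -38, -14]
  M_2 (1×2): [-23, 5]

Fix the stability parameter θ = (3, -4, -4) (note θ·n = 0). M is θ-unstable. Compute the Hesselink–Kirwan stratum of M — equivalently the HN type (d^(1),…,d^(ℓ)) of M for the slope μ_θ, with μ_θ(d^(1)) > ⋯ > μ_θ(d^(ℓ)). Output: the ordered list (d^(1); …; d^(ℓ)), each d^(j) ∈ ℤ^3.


Via rank(M_{q-1}∘⋯∘M_p): M ≅ I[1,1]^2, I[1,2], I[1,3].
μ_θ-semistable layers: μ^(1)=3; μ^(2)=-1/2; μ^(3)=-5/3

((2, 0, 0); (1, 1, 0); (1, 1, 1))


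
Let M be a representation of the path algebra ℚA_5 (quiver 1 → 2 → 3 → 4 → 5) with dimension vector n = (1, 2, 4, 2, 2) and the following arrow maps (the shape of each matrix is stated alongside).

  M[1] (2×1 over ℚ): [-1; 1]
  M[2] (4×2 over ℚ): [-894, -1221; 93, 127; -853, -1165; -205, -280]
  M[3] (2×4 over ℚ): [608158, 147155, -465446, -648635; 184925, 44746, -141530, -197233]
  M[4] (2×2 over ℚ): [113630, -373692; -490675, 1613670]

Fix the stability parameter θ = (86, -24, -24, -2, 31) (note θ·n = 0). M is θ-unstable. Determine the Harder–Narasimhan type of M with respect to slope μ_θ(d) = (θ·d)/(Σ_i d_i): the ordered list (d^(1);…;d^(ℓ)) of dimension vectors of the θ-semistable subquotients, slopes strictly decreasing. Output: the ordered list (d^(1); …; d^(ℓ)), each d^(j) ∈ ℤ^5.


Interval decomposition of M: I[1,5], I[2,4], I[3,3]^2, I[5,5].
HN type (ℓ=4): μ^(1)=31; μ^(2)=9; μ^(3)=-2; μ^(4)=-24

((0, 0, 0, 0, 2); (1, 1, 1, 1, 0); (0, 0, 0, 1, 0); (0, 1, 3, 0, 0))


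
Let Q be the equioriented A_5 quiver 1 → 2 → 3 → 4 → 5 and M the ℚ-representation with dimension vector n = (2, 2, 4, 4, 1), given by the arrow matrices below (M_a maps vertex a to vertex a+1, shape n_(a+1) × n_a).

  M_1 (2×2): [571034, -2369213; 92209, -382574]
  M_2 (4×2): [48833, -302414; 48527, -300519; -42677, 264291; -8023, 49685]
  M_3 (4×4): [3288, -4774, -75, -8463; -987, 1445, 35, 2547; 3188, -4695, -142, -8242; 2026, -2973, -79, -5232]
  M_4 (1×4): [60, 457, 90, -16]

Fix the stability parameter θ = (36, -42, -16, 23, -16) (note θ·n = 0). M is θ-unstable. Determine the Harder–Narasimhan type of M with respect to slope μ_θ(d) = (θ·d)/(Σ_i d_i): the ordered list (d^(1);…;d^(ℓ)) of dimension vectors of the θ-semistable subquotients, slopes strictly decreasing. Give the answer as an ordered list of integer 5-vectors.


Via rank(M_{q-1}∘⋯∘M_p): M ≅ I[1,4], I[1,5], I[3,4]^2.
μ_θ-semistable layers: μ^(1)=23; μ^(2)=7/2; μ^(3)=-22/3; μ^(4)=-16

((0, 0, 0, 3, 0); (0, 0, 0, 1, 1); (2, 2, 2, 0, 0); (0, 0, 2, 0, 0))


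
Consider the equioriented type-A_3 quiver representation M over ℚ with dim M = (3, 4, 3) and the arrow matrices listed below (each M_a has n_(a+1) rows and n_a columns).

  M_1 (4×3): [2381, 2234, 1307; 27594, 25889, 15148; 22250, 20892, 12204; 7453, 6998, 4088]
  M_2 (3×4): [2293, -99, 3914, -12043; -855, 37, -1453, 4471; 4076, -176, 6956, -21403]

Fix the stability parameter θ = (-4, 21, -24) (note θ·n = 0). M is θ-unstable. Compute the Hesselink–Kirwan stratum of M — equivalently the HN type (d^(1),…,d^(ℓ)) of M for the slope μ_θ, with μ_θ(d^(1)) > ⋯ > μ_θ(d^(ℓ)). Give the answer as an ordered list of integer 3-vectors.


Barcode: M ≅ I[1,2], I[1,3]^2, I[2,3]. HN layers by μ_θ (3 steps, strictly decreasing):
  μ^(1)=21; μ^(2)=-3/2; μ^(3)=-4

((0, 1, 0); (0, 3, 3); (3, 0, 0))


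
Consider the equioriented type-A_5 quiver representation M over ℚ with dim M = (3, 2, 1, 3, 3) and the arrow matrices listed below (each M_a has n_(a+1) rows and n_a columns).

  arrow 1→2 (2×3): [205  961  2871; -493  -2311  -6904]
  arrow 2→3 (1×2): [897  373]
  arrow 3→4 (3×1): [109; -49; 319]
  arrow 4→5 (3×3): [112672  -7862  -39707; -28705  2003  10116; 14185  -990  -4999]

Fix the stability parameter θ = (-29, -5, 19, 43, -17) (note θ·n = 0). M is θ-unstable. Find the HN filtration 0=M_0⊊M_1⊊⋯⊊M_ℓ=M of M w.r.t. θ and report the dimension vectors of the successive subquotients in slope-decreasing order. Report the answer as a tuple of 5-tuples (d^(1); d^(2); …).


Barcode: M ≅ I[1,1], I[1,2], I[1,5], I[4,5]^2. HN layers by μ_θ (4 steps, strictly decreasing):
  μ^(1)=15; μ^(2)=13; μ^(3)=-5; μ^(4)=-29

((0, 0, 1, 1, 1); (0, 0, 0, 2, 2); (0, 2, 0, 0, 0); (3, 0, 0, 0, 0))


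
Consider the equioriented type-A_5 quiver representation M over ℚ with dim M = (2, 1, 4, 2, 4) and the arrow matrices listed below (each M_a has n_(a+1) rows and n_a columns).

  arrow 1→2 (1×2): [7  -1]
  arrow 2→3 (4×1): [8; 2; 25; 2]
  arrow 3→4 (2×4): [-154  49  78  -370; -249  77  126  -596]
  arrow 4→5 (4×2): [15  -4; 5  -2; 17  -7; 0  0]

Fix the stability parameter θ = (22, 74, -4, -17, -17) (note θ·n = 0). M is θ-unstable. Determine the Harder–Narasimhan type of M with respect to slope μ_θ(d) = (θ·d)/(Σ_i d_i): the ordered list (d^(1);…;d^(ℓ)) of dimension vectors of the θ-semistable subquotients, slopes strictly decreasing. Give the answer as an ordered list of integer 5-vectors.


Via rank(M_{q-1}∘⋯∘M_p): M ≅ I[1,1], I[1,5], I[3,3]^2, I[3,5], I[5,5]^2.
μ_θ-semistable layers: μ^(1)=22; μ^(2)=58/5; μ^(3)=-4; μ^(4)=-38/3; μ^(5)=-17

((1, 0, 0, 0, 0); (1, 1, 1, 1, 1); (0, 0, 2, 0, 0); (0, 0, 1, 1, 1); (0, 0, 0, 0, 2))


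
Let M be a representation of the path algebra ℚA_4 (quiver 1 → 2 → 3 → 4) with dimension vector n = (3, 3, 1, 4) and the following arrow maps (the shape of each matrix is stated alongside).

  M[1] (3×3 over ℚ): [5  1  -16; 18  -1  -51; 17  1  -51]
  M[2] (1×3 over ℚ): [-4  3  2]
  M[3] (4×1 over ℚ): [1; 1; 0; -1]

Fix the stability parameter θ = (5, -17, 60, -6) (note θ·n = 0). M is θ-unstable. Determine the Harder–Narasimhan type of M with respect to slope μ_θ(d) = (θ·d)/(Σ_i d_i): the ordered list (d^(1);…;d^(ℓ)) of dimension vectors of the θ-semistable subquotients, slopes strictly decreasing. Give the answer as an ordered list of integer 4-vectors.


Barcode: M ≅ I[1,2]^2, I[1,4], I[4,4]^3. HN layers by μ_θ (2 steps, strictly decreasing):
  μ^(1)=27; μ^(2)=-6

((0, 0, 1, 1); (3, 3, 0, 3))


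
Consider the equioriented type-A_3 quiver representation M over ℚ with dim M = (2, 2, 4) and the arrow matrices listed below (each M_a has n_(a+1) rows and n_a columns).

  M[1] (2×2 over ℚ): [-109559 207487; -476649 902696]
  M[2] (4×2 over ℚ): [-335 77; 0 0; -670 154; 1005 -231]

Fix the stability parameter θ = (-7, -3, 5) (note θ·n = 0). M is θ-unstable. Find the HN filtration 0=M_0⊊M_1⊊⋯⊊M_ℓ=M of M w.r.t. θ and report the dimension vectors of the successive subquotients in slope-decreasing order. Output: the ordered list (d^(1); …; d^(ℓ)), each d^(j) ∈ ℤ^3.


Via rank(M_{q-1}∘⋯∘M_p): M ≅ I[1,2], I[1,3], I[3,3]^3.
μ_θ-semistable layers: μ^(1)=5; μ^(2)=-3; μ^(3)=-7

((0, 0, 4); (0, 2, 0); (2, 0, 0))


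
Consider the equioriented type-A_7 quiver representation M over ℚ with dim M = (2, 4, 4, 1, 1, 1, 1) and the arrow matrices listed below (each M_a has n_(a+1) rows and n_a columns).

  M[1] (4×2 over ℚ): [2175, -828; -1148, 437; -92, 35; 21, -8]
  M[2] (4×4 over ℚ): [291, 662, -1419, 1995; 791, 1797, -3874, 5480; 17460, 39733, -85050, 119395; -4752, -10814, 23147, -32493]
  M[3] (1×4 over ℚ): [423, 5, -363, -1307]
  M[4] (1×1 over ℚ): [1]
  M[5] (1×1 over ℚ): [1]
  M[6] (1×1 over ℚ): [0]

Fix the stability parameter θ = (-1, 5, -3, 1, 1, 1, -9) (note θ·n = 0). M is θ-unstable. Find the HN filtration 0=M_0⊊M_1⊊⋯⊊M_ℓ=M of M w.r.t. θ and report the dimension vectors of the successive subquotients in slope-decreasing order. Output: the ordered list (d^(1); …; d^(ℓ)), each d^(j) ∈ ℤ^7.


Interval decomposition of M: I[1,3], I[1,6], I[2,3]^2, I[7,7].
HN type (ℓ=3): μ^(1)=1; μ^(2)=-1; μ^(3)=-9

((0, 4, 4, 1, 1, 1, 0); (2, 0, 0, 0, 0, 0, 0); (0, 0, 0, 0, 0, 0, 1))


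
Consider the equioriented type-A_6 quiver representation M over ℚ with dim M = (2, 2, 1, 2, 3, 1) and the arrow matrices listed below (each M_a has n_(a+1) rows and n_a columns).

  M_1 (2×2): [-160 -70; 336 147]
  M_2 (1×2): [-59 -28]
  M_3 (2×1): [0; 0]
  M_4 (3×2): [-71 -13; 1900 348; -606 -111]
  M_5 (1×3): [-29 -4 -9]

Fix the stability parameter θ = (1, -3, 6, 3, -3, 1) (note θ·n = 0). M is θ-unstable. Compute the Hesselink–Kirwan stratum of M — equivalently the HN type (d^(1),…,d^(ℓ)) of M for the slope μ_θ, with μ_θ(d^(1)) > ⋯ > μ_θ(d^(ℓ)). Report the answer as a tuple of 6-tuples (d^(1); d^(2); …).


Barcode: M ≅ I[1,1], I[1,3], I[2,2], I[4,5], I[4,6], I[5,5]. HN layers by μ_θ (5 steps, strictly decreasing):
  μ^(1)=6; μ^(2)=1; μ^(3)=0; μ^(4)=-1; μ^(5)=-3

((0, 0, 1, 0, 0, 0); (1, 0, 0, 0, 0, 1); (0, 0, 0, 2, 2, 0); (1, 1, 0, 0, 0, 0); (0, 1, 0, 0, 1, 0))


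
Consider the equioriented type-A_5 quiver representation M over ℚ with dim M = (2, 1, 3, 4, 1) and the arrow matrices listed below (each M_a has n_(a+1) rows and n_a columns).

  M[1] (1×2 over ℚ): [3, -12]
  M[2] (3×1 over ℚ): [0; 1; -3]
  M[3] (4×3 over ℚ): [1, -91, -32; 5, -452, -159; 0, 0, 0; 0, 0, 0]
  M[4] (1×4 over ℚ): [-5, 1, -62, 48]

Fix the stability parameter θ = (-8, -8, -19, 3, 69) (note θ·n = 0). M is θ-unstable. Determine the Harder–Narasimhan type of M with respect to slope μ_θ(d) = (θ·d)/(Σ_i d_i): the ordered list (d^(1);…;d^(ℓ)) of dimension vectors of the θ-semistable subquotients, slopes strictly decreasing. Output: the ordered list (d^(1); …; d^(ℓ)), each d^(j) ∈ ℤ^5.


Barcode: M ≅ I[1,1], I[1,4], I[3,3], I[3,5], I[4,4]^2. HN layers by μ_θ (5 steps, strictly decreasing):
  μ^(1)=69; μ^(2)=3; μ^(3)=-8; μ^(4)=-35/3; μ^(5)=-19

((0, 0, 0, 0, 1); (0, 0, 0, 4, 0); (1, 0, 0, 0, 0); (1, 1, 1, 0, 0); (0, 0, 2, 0, 0))
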